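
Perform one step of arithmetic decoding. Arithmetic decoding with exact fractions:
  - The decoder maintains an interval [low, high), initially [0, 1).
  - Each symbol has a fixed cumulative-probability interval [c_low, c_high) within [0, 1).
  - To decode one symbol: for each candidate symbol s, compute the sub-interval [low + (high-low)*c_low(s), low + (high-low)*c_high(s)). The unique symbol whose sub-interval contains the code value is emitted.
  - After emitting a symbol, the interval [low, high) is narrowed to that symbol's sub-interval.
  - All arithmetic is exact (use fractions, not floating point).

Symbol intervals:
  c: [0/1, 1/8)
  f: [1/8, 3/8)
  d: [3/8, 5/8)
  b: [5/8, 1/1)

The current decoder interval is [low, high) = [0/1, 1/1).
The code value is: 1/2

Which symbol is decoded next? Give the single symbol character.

Answer: d

Derivation:
Interval width = high − low = 1/1 − 0/1 = 1/1
Scaled code = (code − low) / width = (1/2 − 0/1) / 1/1 = 1/2
  c: [0/1, 1/8) 
  f: [1/8, 3/8) 
  d: [3/8, 5/8) ← scaled code falls here ✓
  b: [5/8, 1/1) 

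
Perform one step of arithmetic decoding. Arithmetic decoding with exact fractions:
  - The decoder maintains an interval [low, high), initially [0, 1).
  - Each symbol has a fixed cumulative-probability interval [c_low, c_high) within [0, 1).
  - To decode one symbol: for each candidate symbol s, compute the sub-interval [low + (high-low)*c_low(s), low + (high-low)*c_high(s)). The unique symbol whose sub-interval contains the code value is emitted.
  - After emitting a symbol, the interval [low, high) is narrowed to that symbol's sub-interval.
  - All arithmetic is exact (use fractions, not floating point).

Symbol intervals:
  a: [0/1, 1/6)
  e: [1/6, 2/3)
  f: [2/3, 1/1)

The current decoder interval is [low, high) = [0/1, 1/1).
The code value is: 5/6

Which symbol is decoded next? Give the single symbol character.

Answer: f

Derivation:
Interval width = high − low = 1/1 − 0/1 = 1/1
Scaled code = (code − low) / width = (5/6 − 0/1) / 1/1 = 5/6
  a: [0/1, 1/6) 
  e: [1/6, 2/3) 
  f: [2/3, 1/1) ← scaled code falls here ✓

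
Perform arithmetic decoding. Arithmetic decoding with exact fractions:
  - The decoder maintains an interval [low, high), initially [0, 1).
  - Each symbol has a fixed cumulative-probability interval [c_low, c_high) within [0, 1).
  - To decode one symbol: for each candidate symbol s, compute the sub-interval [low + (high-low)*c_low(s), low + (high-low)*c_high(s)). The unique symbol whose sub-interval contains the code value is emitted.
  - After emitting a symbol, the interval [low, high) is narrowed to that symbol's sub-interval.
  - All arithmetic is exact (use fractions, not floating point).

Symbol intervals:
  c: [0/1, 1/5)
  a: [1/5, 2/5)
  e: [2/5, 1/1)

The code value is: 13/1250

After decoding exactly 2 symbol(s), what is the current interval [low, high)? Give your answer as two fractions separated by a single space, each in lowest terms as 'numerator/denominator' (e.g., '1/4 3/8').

Answer: 0/1 1/25

Derivation:
Step 1: interval [0/1, 1/1), width = 1/1 - 0/1 = 1/1
  'c': [0/1 + 1/1*0/1, 0/1 + 1/1*1/5) = [0/1, 1/5) <- contains code 13/1250
  'a': [0/1 + 1/1*1/5, 0/1 + 1/1*2/5) = [1/5, 2/5)
  'e': [0/1 + 1/1*2/5, 0/1 + 1/1*1/1) = [2/5, 1/1)
  emit 'c', narrow to [0/1, 1/5)
Step 2: interval [0/1, 1/5), width = 1/5 - 0/1 = 1/5
  'c': [0/1 + 1/5*0/1, 0/1 + 1/5*1/5) = [0/1, 1/25) <- contains code 13/1250
  'a': [0/1 + 1/5*1/5, 0/1 + 1/5*2/5) = [1/25, 2/25)
  'e': [0/1 + 1/5*2/5, 0/1 + 1/5*1/1) = [2/25, 1/5)
  emit 'c', narrow to [0/1, 1/25)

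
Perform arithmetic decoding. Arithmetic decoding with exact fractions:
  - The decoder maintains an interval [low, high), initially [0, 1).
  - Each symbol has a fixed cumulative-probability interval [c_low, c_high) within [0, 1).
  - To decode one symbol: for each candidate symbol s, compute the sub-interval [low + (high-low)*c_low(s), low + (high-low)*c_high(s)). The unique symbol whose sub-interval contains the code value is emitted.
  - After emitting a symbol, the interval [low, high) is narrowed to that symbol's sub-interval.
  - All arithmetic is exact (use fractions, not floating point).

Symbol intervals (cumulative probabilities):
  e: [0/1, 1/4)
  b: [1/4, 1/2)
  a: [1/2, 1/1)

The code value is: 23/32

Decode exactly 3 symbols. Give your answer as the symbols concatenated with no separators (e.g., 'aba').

Step 1: interval [0/1, 1/1), width = 1/1 - 0/1 = 1/1
  'e': [0/1 + 1/1*0/1, 0/1 + 1/1*1/4) = [0/1, 1/4)
  'b': [0/1 + 1/1*1/4, 0/1 + 1/1*1/2) = [1/4, 1/2)
  'a': [0/1 + 1/1*1/2, 0/1 + 1/1*1/1) = [1/2, 1/1) <- contains code 23/32
  emit 'a', narrow to [1/2, 1/1)
Step 2: interval [1/2, 1/1), width = 1/1 - 1/2 = 1/2
  'e': [1/2 + 1/2*0/1, 1/2 + 1/2*1/4) = [1/2, 5/8)
  'b': [1/2 + 1/2*1/4, 1/2 + 1/2*1/2) = [5/8, 3/4) <- contains code 23/32
  'a': [1/2 + 1/2*1/2, 1/2 + 1/2*1/1) = [3/4, 1/1)
  emit 'b', narrow to [5/8, 3/4)
Step 3: interval [5/8, 3/4), width = 3/4 - 5/8 = 1/8
  'e': [5/8 + 1/8*0/1, 5/8 + 1/8*1/4) = [5/8, 21/32)
  'b': [5/8 + 1/8*1/4, 5/8 + 1/8*1/2) = [21/32, 11/16)
  'a': [5/8 + 1/8*1/2, 5/8 + 1/8*1/1) = [11/16, 3/4) <- contains code 23/32
  emit 'a', narrow to [11/16, 3/4)

Answer: aba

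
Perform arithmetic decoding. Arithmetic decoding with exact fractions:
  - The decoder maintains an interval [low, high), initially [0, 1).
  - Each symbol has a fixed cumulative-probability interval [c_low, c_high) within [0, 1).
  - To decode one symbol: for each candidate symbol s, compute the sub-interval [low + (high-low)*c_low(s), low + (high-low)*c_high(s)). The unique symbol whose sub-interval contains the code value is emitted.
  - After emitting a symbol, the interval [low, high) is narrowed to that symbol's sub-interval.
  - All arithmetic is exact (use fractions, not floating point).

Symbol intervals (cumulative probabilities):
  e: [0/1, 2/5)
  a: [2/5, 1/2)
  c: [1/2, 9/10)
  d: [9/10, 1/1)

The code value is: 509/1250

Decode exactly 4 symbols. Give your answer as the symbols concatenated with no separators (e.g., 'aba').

Answer: aeea

Derivation:
Step 1: interval [0/1, 1/1), width = 1/1 - 0/1 = 1/1
  'e': [0/1 + 1/1*0/1, 0/1 + 1/1*2/5) = [0/1, 2/5)
  'a': [0/1 + 1/1*2/5, 0/1 + 1/1*1/2) = [2/5, 1/2) <- contains code 509/1250
  'c': [0/1 + 1/1*1/2, 0/1 + 1/1*9/10) = [1/2, 9/10)
  'd': [0/1 + 1/1*9/10, 0/1 + 1/1*1/1) = [9/10, 1/1)
  emit 'a', narrow to [2/5, 1/2)
Step 2: interval [2/5, 1/2), width = 1/2 - 2/5 = 1/10
  'e': [2/5 + 1/10*0/1, 2/5 + 1/10*2/5) = [2/5, 11/25) <- contains code 509/1250
  'a': [2/5 + 1/10*2/5, 2/5 + 1/10*1/2) = [11/25, 9/20)
  'c': [2/5 + 1/10*1/2, 2/5 + 1/10*9/10) = [9/20, 49/100)
  'd': [2/5 + 1/10*9/10, 2/5 + 1/10*1/1) = [49/100, 1/2)
  emit 'e', narrow to [2/5, 11/25)
Step 3: interval [2/5, 11/25), width = 11/25 - 2/5 = 1/25
  'e': [2/5 + 1/25*0/1, 2/5 + 1/25*2/5) = [2/5, 52/125) <- contains code 509/1250
  'a': [2/5 + 1/25*2/5, 2/5 + 1/25*1/2) = [52/125, 21/50)
  'c': [2/5 + 1/25*1/2, 2/5 + 1/25*9/10) = [21/50, 109/250)
  'd': [2/5 + 1/25*9/10, 2/5 + 1/25*1/1) = [109/250, 11/25)
  emit 'e', narrow to [2/5, 52/125)
Step 4: interval [2/5, 52/125), width = 52/125 - 2/5 = 2/125
  'e': [2/5 + 2/125*0/1, 2/5 + 2/125*2/5) = [2/5, 254/625)
  'a': [2/5 + 2/125*2/5, 2/5 + 2/125*1/2) = [254/625, 51/125) <- contains code 509/1250
  'c': [2/5 + 2/125*1/2, 2/5 + 2/125*9/10) = [51/125, 259/625)
  'd': [2/5 + 2/125*9/10, 2/5 + 2/125*1/1) = [259/625, 52/125)
  emit 'a', narrow to [254/625, 51/125)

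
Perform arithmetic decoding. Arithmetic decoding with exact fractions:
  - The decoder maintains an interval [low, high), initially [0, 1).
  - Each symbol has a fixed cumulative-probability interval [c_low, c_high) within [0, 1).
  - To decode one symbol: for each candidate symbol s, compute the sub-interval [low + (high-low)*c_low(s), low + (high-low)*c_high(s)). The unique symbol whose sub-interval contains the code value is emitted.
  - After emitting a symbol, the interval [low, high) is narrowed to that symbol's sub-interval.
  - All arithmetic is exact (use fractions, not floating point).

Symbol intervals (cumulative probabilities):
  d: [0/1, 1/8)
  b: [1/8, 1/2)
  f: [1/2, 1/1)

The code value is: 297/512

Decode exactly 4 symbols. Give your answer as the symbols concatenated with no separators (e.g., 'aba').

Step 1: interval [0/1, 1/1), width = 1/1 - 0/1 = 1/1
  'd': [0/1 + 1/1*0/1, 0/1 + 1/1*1/8) = [0/1, 1/8)
  'b': [0/1 + 1/1*1/8, 0/1 + 1/1*1/2) = [1/8, 1/2)
  'f': [0/1 + 1/1*1/2, 0/1 + 1/1*1/1) = [1/2, 1/1) <- contains code 297/512
  emit 'f', narrow to [1/2, 1/1)
Step 2: interval [1/2, 1/1), width = 1/1 - 1/2 = 1/2
  'd': [1/2 + 1/2*0/1, 1/2 + 1/2*1/8) = [1/2, 9/16)
  'b': [1/2 + 1/2*1/8, 1/2 + 1/2*1/2) = [9/16, 3/4) <- contains code 297/512
  'f': [1/2 + 1/2*1/2, 1/2 + 1/2*1/1) = [3/4, 1/1)
  emit 'b', narrow to [9/16, 3/4)
Step 3: interval [9/16, 3/4), width = 3/4 - 9/16 = 3/16
  'd': [9/16 + 3/16*0/1, 9/16 + 3/16*1/8) = [9/16, 75/128) <- contains code 297/512
  'b': [9/16 + 3/16*1/8, 9/16 + 3/16*1/2) = [75/128, 21/32)
  'f': [9/16 + 3/16*1/2, 9/16 + 3/16*1/1) = [21/32, 3/4)
  emit 'd', narrow to [9/16, 75/128)
Step 4: interval [9/16, 75/128), width = 75/128 - 9/16 = 3/128
  'd': [9/16 + 3/128*0/1, 9/16 + 3/128*1/8) = [9/16, 579/1024)
  'b': [9/16 + 3/128*1/8, 9/16 + 3/128*1/2) = [579/1024, 147/256)
  'f': [9/16 + 3/128*1/2, 9/16 + 3/128*1/1) = [147/256, 75/128) <- contains code 297/512
  emit 'f', narrow to [147/256, 75/128)

Answer: fbdf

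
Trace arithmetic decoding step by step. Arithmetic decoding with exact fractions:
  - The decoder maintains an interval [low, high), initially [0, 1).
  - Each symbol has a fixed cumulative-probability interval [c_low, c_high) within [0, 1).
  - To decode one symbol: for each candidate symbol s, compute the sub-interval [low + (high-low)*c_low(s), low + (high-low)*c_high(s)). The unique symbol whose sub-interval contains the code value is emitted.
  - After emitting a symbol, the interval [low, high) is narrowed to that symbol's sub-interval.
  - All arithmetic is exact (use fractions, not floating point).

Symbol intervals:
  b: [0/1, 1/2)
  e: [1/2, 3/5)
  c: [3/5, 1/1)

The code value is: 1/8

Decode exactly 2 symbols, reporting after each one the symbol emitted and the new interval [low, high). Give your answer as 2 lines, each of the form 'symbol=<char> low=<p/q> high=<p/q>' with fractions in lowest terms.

Step 1: interval [0/1, 1/1), width = 1/1 - 0/1 = 1/1
  'b': [0/1 + 1/1*0/1, 0/1 + 1/1*1/2) = [0/1, 1/2) <- contains code 1/8
  'e': [0/1 + 1/1*1/2, 0/1 + 1/1*3/5) = [1/2, 3/5)
  'c': [0/1 + 1/1*3/5, 0/1 + 1/1*1/1) = [3/5, 1/1)
  emit 'b', narrow to [0/1, 1/2)
Step 2: interval [0/1, 1/2), width = 1/2 - 0/1 = 1/2
  'b': [0/1 + 1/2*0/1, 0/1 + 1/2*1/2) = [0/1, 1/4) <- contains code 1/8
  'e': [0/1 + 1/2*1/2, 0/1 + 1/2*3/5) = [1/4, 3/10)
  'c': [0/1 + 1/2*3/5, 0/1 + 1/2*1/1) = [3/10, 1/2)
  emit 'b', narrow to [0/1, 1/4)

Answer: symbol=b low=0/1 high=1/2
symbol=b low=0/1 high=1/4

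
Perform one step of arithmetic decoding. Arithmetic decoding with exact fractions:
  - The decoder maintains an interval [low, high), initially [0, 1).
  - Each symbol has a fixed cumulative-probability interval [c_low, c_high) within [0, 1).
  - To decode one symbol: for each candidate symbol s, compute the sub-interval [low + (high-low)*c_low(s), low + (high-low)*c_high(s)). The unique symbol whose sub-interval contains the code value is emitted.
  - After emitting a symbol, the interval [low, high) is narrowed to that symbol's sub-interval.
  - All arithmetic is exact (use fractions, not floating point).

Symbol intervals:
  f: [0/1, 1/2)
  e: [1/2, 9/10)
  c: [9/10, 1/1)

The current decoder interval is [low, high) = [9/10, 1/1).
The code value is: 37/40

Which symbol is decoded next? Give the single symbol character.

Interval width = high − low = 1/1 − 9/10 = 1/10
Scaled code = (code − low) / width = (37/40 − 9/10) / 1/10 = 1/4
  f: [0/1, 1/2) ← scaled code falls here ✓
  e: [1/2, 9/10) 
  c: [9/10, 1/1) 

Answer: f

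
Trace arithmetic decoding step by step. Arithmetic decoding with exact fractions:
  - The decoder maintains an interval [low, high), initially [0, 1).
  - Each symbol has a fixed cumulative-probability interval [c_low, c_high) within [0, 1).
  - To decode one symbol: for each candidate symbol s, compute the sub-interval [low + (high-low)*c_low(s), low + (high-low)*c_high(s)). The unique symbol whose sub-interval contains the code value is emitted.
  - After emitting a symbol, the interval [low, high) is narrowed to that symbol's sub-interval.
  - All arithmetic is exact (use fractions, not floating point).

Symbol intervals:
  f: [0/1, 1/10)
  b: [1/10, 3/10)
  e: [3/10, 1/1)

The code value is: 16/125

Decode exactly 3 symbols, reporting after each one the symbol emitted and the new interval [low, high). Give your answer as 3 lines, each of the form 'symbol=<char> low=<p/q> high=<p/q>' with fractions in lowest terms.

Step 1: interval [0/1, 1/1), width = 1/1 - 0/1 = 1/1
  'f': [0/1 + 1/1*0/1, 0/1 + 1/1*1/10) = [0/1, 1/10)
  'b': [0/1 + 1/1*1/10, 0/1 + 1/1*3/10) = [1/10, 3/10) <- contains code 16/125
  'e': [0/1 + 1/1*3/10, 0/1 + 1/1*1/1) = [3/10, 1/1)
  emit 'b', narrow to [1/10, 3/10)
Step 2: interval [1/10, 3/10), width = 3/10 - 1/10 = 1/5
  'f': [1/10 + 1/5*0/1, 1/10 + 1/5*1/10) = [1/10, 3/25)
  'b': [1/10 + 1/5*1/10, 1/10 + 1/5*3/10) = [3/25, 4/25) <- contains code 16/125
  'e': [1/10 + 1/5*3/10, 1/10 + 1/5*1/1) = [4/25, 3/10)
  emit 'b', narrow to [3/25, 4/25)
Step 3: interval [3/25, 4/25), width = 4/25 - 3/25 = 1/25
  'f': [3/25 + 1/25*0/1, 3/25 + 1/25*1/10) = [3/25, 31/250)
  'b': [3/25 + 1/25*1/10, 3/25 + 1/25*3/10) = [31/250, 33/250) <- contains code 16/125
  'e': [3/25 + 1/25*3/10, 3/25 + 1/25*1/1) = [33/250, 4/25)
  emit 'b', narrow to [31/250, 33/250)

Answer: symbol=b low=1/10 high=3/10
symbol=b low=3/25 high=4/25
symbol=b low=31/250 high=33/250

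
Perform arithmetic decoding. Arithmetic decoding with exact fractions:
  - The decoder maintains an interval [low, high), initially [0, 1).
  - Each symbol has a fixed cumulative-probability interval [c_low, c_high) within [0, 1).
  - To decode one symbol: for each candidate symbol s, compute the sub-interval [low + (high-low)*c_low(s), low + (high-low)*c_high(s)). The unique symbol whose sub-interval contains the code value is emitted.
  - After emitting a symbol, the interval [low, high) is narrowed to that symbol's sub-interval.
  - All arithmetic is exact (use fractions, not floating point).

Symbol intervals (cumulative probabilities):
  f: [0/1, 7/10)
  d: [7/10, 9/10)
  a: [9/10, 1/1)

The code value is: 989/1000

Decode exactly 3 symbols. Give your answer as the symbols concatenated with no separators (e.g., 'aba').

Answer: ada

Derivation:
Step 1: interval [0/1, 1/1), width = 1/1 - 0/1 = 1/1
  'f': [0/1 + 1/1*0/1, 0/1 + 1/1*7/10) = [0/1, 7/10)
  'd': [0/1 + 1/1*7/10, 0/1 + 1/1*9/10) = [7/10, 9/10)
  'a': [0/1 + 1/1*9/10, 0/1 + 1/1*1/1) = [9/10, 1/1) <- contains code 989/1000
  emit 'a', narrow to [9/10, 1/1)
Step 2: interval [9/10, 1/1), width = 1/1 - 9/10 = 1/10
  'f': [9/10 + 1/10*0/1, 9/10 + 1/10*7/10) = [9/10, 97/100)
  'd': [9/10 + 1/10*7/10, 9/10 + 1/10*9/10) = [97/100, 99/100) <- contains code 989/1000
  'a': [9/10 + 1/10*9/10, 9/10 + 1/10*1/1) = [99/100, 1/1)
  emit 'd', narrow to [97/100, 99/100)
Step 3: interval [97/100, 99/100), width = 99/100 - 97/100 = 1/50
  'f': [97/100 + 1/50*0/1, 97/100 + 1/50*7/10) = [97/100, 123/125)
  'd': [97/100 + 1/50*7/10, 97/100 + 1/50*9/10) = [123/125, 247/250)
  'a': [97/100 + 1/50*9/10, 97/100 + 1/50*1/1) = [247/250, 99/100) <- contains code 989/1000
  emit 'a', narrow to [247/250, 99/100)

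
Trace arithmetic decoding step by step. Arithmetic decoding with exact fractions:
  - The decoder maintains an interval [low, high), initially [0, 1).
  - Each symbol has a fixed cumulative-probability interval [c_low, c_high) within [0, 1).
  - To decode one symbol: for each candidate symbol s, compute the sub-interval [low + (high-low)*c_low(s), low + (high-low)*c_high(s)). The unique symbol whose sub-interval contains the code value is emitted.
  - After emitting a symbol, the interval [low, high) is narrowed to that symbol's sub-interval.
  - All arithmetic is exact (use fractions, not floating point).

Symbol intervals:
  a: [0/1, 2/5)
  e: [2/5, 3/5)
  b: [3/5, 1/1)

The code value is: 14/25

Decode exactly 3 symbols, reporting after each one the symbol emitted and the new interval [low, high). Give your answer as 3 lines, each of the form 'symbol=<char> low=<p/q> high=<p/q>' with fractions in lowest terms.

Answer: symbol=e low=2/5 high=3/5
symbol=b low=13/25 high=3/5
symbol=e low=69/125 high=71/125

Derivation:
Step 1: interval [0/1, 1/1), width = 1/1 - 0/1 = 1/1
  'a': [0/1 + 1/1*0/1, 0/1 + 1/1*2/5) = [0/1, 2/5)
  'e': [0/1 + 1/1*2/5, 0/1 + 1/1*3/5) = [2/5, 3/5) <- contains code 14/25
  'b': [0/1 + 1/1*3/5, 0/1 + 1/1*1/1) = [3/5, 1/1)
  emit 'e', narrow to [2/5, 3/5)
Step 2: interval [2/5, 3/5), width = 3/5 - 2/5 = 1/5
  'a': [2/5 + 1/5*0/1, 2/5 + 1/5*2/5) = [2/5, 12/25)
  'e': [2/5 + 1/5*2/5, 2/5 + 1/5*3/5) = [12/25, 13/25)
  'b': [2/5 + 1/5*3/5, 2/5 + 1/5*1/1) = [13/25, 3/5) <- contains code 14/25
  emit 'b', narrow to [13/25, 3/5)
Step 3: interval [13/25, 3/5), width = 3/5 - 13/25 = 2/25
  'a': [13/25 + 2/25*0/1, 13/25 + 2/25*2/5) = [13/25, 69/125)
  'e': [13/25 + 2/25*2/5, 13/25 + 2/25*3/5) = [69/125, 71/125) <- contains code 14/25
  'b': [13/25 + 2/25*3/5, 13/25 + 2/25*1/1) = [71/125, 3/5)
  emit 'e', narrow to [69/125, 71/125)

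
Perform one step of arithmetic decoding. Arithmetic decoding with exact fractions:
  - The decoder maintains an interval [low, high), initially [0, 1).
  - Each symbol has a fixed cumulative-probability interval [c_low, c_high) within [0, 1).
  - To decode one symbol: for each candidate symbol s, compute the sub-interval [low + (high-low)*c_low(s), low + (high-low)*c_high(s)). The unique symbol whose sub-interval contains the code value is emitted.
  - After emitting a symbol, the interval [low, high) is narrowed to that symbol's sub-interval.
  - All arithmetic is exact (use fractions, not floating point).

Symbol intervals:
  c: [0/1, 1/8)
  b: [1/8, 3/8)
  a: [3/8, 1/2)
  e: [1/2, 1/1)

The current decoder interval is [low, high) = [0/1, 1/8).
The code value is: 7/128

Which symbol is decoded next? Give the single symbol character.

Answer: a

Derivation:
Interval width = high − low = 1/8 − 0/1 = 1/8
Scaled code = (code − low) / width = (7/128 − 0/1) / 1/8 = 7/16
  c: [0/1, 1/8) 
  b: [1/8, 3/8) 
  a: [3/8, 1/2) ← scaled code falls here ✓
  e: [1/2, 1/1) 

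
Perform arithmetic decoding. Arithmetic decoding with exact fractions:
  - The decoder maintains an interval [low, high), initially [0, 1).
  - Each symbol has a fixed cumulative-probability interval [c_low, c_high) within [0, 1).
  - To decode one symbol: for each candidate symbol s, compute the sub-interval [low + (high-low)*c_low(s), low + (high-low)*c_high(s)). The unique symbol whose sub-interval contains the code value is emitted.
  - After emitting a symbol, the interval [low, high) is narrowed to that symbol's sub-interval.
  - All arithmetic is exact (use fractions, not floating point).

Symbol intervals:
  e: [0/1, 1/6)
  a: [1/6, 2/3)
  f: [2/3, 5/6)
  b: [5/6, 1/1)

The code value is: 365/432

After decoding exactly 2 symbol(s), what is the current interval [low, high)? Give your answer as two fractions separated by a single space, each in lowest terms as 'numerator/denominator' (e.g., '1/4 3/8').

Step 1: interval [0/1, 1/1), width = 1/1 - 0/1 = 1/1
  'e': [0/1 + 1/1*0/1, 0/1 + 1/1*1/6) = [0/1, 1/6)
  'a': [0/1 + 1/1*1/6, 0/1 + 1/1*2/3) = [1/6, 2/3)
  'f': [0/1 + 1/1*2/3, 0/1 + 1/1*5/6) = [2/3, 5/6)
  'b': [0/1 + 1/1*5/6, 0/1 + 1/1*1/1) = [5/6, 1/1) <- contains code 365/432
  emit 'b', narrow to [5/6, 1/1)
Step 2: interval [5/6, 1/1), width = 1/1 - 5/6 = 1/6
  'e': [5/6 + 1/6*0/1, 5/6 + 1/6*1/6) = [5/6, 31/36) <- contains code 365/432
  'a': [5/6 + 1/6*1/6, 5/6 + 1/6*2/3) = [31/36, 17/18)
  'f': [5/6 + 1/6*2/3, 5/6 + 1/6*5/6) = [17/18, 35/36)
  'b': [5/6 + 1/6*5/6, 5/6 + 1/6*1/1) = [35/36, 1/1)
  emit 'e', narrow to [5/6, 31/36)

Answer: 5/6 31/36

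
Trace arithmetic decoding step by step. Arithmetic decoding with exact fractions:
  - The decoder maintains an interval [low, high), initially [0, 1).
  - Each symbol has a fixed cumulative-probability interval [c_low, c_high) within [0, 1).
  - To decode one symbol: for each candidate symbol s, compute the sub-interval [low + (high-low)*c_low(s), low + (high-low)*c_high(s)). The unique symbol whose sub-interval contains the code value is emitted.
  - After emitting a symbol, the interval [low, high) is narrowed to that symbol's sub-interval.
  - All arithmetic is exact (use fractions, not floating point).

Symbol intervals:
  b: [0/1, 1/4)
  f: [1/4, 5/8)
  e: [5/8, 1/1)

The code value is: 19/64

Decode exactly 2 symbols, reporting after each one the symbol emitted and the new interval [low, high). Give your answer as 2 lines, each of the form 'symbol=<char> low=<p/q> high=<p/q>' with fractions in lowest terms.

Step 1: interval [0/1, 1/1), width = 1/1 - 0/1 = 1/1
  'b': [0/1 + 1/1*0/1, 0/1 + 1/1*1/4) = [0/1, 1/4)
  'f': [0/1 + 1/1*1/4, 0/1 + 1/1*5/8) = [1/4, 5/8) <- contains code 19/64
  'e': [0/1 + 1/1*5/8, 0/1 + 1/1*1/1) = [5/8, 1/1)
  emit 'f', narrow to [1/4, 5/8)
Step 2: interval [1/4, 5/8), width = 5/8 - 1/4 = 3/8
  'b': [1/4 + 3/8*0/1, 1/4 + 3/8*1/4) = [1/4, 11/32) <- contains code 19/64
  'f': [1/4 + 3/8*1/4, 1/4 + 3/8*5/8) = [11/32, 31/64)
  'e': [1/4 + 3/8*5/8, 1/4 + 3/8*1/1) = [31/64, 5/8)
  emit 'b', narrow to [1/4, 11/32)

Answer: symbol=f low=1/4 high=5/8
symbol=b low=1/4 high=11/32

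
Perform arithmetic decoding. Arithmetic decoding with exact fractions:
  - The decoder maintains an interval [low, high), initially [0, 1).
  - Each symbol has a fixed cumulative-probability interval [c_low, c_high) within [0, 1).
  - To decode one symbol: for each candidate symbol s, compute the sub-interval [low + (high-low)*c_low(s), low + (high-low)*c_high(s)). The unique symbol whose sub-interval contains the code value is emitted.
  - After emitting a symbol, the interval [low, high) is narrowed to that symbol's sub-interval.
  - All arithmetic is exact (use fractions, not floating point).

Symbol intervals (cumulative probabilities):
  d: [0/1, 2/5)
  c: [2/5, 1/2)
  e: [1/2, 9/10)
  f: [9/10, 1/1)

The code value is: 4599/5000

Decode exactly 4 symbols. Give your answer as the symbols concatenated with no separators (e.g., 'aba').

Answer: fdcf

Derivation:
Step 1: interval [0/1, 1/1), width = 1/1 - 0/1 = 1/1
  'd': [0/1 + 1/1*0/1, 0/1 + 1/1*2/5) = [0/1, 2/5)
  'c': [0/1 + 1/1*2/5, 0/1 + 1/1*1/2) = [2/5, 1/2)
  'e': [0/1 + 1/1*1/2, 0/1 + 1/1*9/10) = [1/2, 9/10)
  'f': [0/1 + 1/1*9/10, 0/1 + 1/1*1/1) = [9/10, 1/1) <- contains code 4599/5000
  emit 'f', narrow to [9/10, 1/1)
Step 2: interval [9/10, 1/1), width = 1/1 - 9/10 = 1/10
  'd': [9/10 + 1/10*0/1, 9/10 + 1/10*2/5) = [9/10, 47/50) <- contains code 4599/5000
  'c': [9/10 + 1/10*2/5, 9/10 + 1/10*1/2) = [47/50, 19/20)
  'e': [9/10 + 1/10*1/2, 9/10 + 1/10*9/10) = [19/20, 99/100)
  'f': [9/10 + 1/10*9/10, 9/10 + 1/10*1/1) = [99/100, 1/1)
  emit 'd', narrow to [9/10, 47/50)
Step 3: interval [9/10, 47/50), width = 47/50 - 9/10 = 1/25
  'd': [9/10 + 1/25*0/1, 9/10 + 1/25*2/5) = [9/10, 229/250)
  'c': [9/10 + 1/25*2/5, 9/10 + 1/25*1/2) = [229/250, 23/25) <- contains code 4599/5000
  'e': [9/10 + 1/25*1/2, 9/10 + 1/25*9/10) = [23/25, 117/125)
  'f': [9/10 + 1/25*9/10, 9/10 + 1/25*1/1) = [117/125, 47/50)
  emit 'c', narrow to [229/250, 23/25)
Step 4: interval [229/250, 23/25), width = 23/25 - 229/250 = 1/250
  'd': [229/250 + 1/250*0/1, 229/250 + 1/250*2/5) = [229/250, 1147/1250)
  'c': [229/250 + 1/250*2/5, 229/250 + 1/250*1/2) = [1147/1250, 459/500)
  'e': [229/250 + 1/250*1/2, 229/250 + 1/250*9/10) = [459/500, 2299/2500)
  'f': [229/250 + 1/250*9/10, 229/250 + 1/250*1/1) = [2299/2500, 23/25) <- contains code 4599/5000
  emit 'f', narrow to [2299/2500, 23/25)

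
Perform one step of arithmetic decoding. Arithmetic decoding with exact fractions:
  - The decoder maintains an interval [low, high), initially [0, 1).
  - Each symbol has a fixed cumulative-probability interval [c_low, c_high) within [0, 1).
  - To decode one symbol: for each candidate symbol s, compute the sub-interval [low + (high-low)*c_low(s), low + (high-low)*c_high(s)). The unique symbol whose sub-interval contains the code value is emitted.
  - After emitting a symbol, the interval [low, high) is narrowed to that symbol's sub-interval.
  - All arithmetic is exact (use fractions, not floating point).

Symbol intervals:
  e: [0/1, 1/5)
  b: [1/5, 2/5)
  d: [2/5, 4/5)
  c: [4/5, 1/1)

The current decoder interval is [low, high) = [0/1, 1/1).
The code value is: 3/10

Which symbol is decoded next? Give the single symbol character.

Interval width = high − low = 1/1 − 0/1 = 1/1
Scaled code = (code − low) / width = (3/10 − 0/1) / 1/1 = 3/10
  e: [0/1, 1/5) 
  b: [1/5, 2/5) ← scaled code falls here ✓
  d: [2/5, 4/5) 
  c: [4/5, 1/1) 

Answer: b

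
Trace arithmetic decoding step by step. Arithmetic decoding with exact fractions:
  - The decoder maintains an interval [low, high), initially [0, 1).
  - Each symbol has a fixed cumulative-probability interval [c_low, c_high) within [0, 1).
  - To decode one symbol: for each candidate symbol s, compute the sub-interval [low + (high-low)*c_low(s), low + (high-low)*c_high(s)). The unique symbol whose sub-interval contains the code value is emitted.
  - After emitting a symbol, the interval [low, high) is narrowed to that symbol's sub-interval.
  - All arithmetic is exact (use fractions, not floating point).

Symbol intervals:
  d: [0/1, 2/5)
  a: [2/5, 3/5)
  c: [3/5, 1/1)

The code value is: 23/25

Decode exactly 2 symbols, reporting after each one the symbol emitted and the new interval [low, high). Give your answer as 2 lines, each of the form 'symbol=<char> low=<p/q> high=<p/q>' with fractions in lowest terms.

Step 1: interval [0/1, 1/1), width = 1/1 - 0/1 = 1/1
  'd': [0/1 + 1/1*0/1, 0/1 + 1/1*2/5) = [0/1, 2/5)
  'a': [0/1 + 1/1*2/5, 0/1 + 1/1*3/5) = [2/5, 3/5)
  'c': [0/1 + 1/1*3/5, 0/1 + 1/1*1/1) = [3/5, 1/1) <- contains code 23/25
  emit 'c', narrow to [3/5, 1/1)
Step 2: interval [3/5, 1/1), width = 1/1 - 3/5 = 2/5
  'd': [3/5 + 2/5*0/1, 3/5 + 2/5*2/5) = [3/5, 19/25)
  'a': [3/5 + 2/5*2/5, 3/5 + 2/5*3/5) = [19/25, 21/25)
  'c': [3/5 + 2/5*3/5, 3/5 + 2/5*1/1) = [21/25, 1/1) <- contains code 23/25
  emit 'c', narrow to [21/25, 1/1)

Answer: symbol=c low=3/5 high=1/1
symbol=c low=21/25 high=1/1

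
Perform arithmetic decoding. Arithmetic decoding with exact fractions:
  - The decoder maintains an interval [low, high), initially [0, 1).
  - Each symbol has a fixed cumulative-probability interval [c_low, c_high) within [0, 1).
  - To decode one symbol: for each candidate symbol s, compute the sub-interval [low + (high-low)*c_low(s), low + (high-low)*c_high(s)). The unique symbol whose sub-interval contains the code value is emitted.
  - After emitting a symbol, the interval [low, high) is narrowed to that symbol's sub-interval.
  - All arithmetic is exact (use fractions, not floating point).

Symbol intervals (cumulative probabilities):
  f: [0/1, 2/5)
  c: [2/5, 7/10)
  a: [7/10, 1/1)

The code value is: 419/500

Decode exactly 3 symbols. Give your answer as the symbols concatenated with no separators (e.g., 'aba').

Step 1: interval [0/1, 1/1), width = 1/1 - 0/1 = 1/1
  'f': [0/1 + 1/1*0/1, 0/1 + 1/1*2/5) = [0/1, 2/5)
  'c': [0/1 + 1/1*2/5, 0/1 + 1/1*7/10) = [2/5, 7/10)
  'a': [0/1 + 1/1*7/10, 0/1 + 1/1*1/1) = [7/10, 1/1) <- contains code 419/500
  emit 'a', narrow to [7/10, 1/1)
Step 2: interval [7/10, 1/1), width = 1/1 - 7/10 = 3/10
  'f': [7/10 + 3/10*0/1, 7/10 + 3/10*2/5) = [7/10, 41/50)
  'c': [7/10 + 3/10*2/5, 7/10 + 3/10*7/10) = [41/50, 91/100) <- contains code 419/500
  'a': [7/10 + 3/10*7/10, 7/10 + 3/10*1/1) = [91/100, 1/1)
  emit 'c', narrow to [41/50, 91/100)
Step 3: interval [41/50, 91/100), width = 91/100 - 41/50 = 9/100
  'f': [41/50 + 9/100*0/1, 41/50 + 9/100*2/5) = [41/50, 107/125) <- contains code 419/500
  'c': [41/50 + 9/100*2/5, 41/50 + 9/100*7/10) = [107/125, 883/1000)
  'a': [41/50 + 9/100*7/10, 41/50 + 9/100*1/1) = [883/1000, 91/100)
  emit 'f', narrow to [41/50, 107/125)

Answer: acf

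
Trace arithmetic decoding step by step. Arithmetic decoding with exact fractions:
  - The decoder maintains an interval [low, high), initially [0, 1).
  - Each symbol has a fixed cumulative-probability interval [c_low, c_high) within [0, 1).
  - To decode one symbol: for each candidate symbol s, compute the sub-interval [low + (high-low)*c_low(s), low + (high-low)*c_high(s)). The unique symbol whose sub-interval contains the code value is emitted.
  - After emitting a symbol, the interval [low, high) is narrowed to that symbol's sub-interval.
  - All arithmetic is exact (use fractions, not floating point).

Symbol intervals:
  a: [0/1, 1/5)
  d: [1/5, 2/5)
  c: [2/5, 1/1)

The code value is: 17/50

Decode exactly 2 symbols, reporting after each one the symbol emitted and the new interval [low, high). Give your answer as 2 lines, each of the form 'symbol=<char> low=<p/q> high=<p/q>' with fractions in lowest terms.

Answer: symbol=d low=1/5 high=2/5
symbol=c low=7/25 high=2/5

Derivation:
Step 1: interval [0/1, 1/1), width = 1/1 - 0/1 = 1/1
  'a': [0/1 + 1/1*0/1, 0/1 + 1/1*1/5) = [0/1, 1/5)
  'd': [0/1 + 1/1*1/5, 0/1 + 1/1*2/5) = [1/5, 2/5) <- contains code 17/50
  'c': [0/1 + 1/1*2/5, 0/1 + 1/1*1/1) = [2/5, 1/1)
  emit 'd', narrow to [1/5, 2/5)
Step 2: interval [1/5, 2/5), width = 2/5 - 1/5 = 1/5
  'a': [1/5 + 1/5*0/1, 1/5 + 1/5*1/5) = [1/5, 6/25)
  'd': [1/5 + 1/5*1/5, 1/5 + 1/5*2/5) = [6/25, 7/25)
  'c': [1/5 + 1/5*2/5, 1/5 + 1/5*1/1) = [7/25, 2/5) <- contains code 17/50
  emit 'c', narrow to [7/25, 2/5)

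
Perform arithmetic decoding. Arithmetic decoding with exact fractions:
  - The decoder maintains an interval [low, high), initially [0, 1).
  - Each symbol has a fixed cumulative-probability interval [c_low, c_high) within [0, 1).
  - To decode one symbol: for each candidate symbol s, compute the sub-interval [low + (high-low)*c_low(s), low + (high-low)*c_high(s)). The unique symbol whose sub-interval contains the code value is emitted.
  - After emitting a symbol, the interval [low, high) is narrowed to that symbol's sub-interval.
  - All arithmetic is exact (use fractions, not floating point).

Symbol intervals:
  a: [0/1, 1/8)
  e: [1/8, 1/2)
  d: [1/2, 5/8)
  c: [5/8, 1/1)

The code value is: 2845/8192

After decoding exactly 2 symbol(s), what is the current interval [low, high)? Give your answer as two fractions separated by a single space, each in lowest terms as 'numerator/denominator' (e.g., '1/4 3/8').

Step 1: interval [0/1, 1/1), width = 1/1 - 0/1 = 1/1
  'a': [0/1 + 1/1*0/1, 0/1 + 1/1*1/8) = [0/1, 1/8)
  'e': [0/1 + 1/1*1/8, 0/1 + 1/1*1/2) = [1/8, 1/2) <- contains code 2845/8192
  'd': [0/1 + 1/1*1/2, 0/1 + 1/1*5/8) = [1/2, 5/8)
  'c': [0/1 + 1/1*5/8, 0/1 + 1/1*1/1) = [5/8, 1/1)
  emit 'e', narrow to [1/8, 1/2)
Step 2: interval [1/8, 1/2), width = 1/2 - 1/8 = 3/8
  'a': [1/8 + 3/8*0/1, 1/8 + 3/8*1/8) = [1/8, 11/64)
  'e': [1/8 + 3/8*1/8, 1/8 + 3/8*1/2) = [11/64, 5/16)
  'd': [1/8 + 3/8*1/2, 1/8 + 3/8*5/8) = [5/16, 23/64) <- contains code 2845/8192
  'c': [1/8 + 3/8*5/8, 1/8 + 3/8*1/1) = [23/64, 1/2)
  emit 'd', narrow to [5/16, 23/64)

Answer: 5/16 23/64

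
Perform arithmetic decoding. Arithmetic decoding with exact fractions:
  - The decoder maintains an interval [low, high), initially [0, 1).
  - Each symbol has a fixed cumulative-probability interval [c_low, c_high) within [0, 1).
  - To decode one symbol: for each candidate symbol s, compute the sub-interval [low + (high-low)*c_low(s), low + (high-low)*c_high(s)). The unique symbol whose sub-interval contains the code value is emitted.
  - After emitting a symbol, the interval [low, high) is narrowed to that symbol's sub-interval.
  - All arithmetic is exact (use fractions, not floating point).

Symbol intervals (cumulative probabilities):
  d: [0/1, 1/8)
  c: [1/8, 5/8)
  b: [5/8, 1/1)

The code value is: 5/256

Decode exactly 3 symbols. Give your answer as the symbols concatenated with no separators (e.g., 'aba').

Step 1: interval [0/1, 1/1), width = 1/1 - 0/1 = 1/1
  'd': [0/1 + 1/1*0/1, 0/1 + 1/1*1/8) = [0/1, 1/8) <- contains code 5/256
  'c': [0/1 + 1/1*1/8, 0/1 + 1/1*5/8) = [1/8, 5/8)
  'b': [0/1 + 1/1*5/8, 0/1 + 1/1*1/1) = [5/8, 1/1)
  emit 'd', narrow to [0/1, 1/8)
Step 2: interval [0/1, 1/8), width = 1/8 - 0/1 = 1/8
  'd': [0/1 + 1/8*0/1, 0/1 + 1/8*1/8) = [0/1, 1/64)
  'c': [0/1 + 1/8*1/8, 0/1 + 1/8*5/8) = [1/64, 5/64) <- contains code 5/256
  'b': [0/1 + 1/8*5/8, 0/1 + 1/8*1/1) = [5/64, 1/8)
  emit 'c', narrow to [1/64, 5/64)
Step 3: interval [1/64, 5/64), width = 5/64 - 1/64 = 1/16
  'd': [1/64 + 1/16*0/1, 1/64 + 1/16*1/8) = [1/64, 3/128) <- contains code 5/256
  'c': [1/64 + 1/16*1/8, 1/64 + 1/16*5/8) = [3/128, 7/128)
  'b': [1/64 + 1/16*5/8, 1/64 + 1/16*1/1) = [7/128, 5/64)
  emit 'd', narrow to [1/64, 3/128)

Answer: dcd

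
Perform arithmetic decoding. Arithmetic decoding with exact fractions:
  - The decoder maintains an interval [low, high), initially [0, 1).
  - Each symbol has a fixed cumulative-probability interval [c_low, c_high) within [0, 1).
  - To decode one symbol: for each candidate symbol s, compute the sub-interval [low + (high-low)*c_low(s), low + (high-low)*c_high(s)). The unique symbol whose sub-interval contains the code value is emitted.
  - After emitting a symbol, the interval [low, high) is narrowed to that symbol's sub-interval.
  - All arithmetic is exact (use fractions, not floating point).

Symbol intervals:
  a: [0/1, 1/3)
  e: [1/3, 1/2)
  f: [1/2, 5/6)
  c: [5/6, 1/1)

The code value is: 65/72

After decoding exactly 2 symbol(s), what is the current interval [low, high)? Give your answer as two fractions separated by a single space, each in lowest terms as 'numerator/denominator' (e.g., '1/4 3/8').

Step 1: interval [0/1, 1/1), width = 1/1 - 0/1 = 1/1
  'a': [0/1 + 1/1*0/1, 0/1 + 1/1*1/3) = [0/1, 1/3)
  'e': [0/1 + 1/1*1/3, 0/1 + 1/1*1/2) = [1/3, 1/2)
  'f': [0/1 + 1/1*1/2, 0/1 + 1/1*5/6) = [1/2, 5/6)
  'c': [0/1 + 1/1*5/6, 0/1 + 1/1*1/1) = [5/6, 1/1) <- contains code 65/72
  emit 'c', narrow to [5/6, 1/1)
Step 2: interval [5/6, 1/1), width = 1/1 - 5/6 = 1/6
  'a': [5/6 + 1/6*0/1, 5/6 + 1/6*1/3) = [5/6, 8/9)
  'e': [5/6 + 1/6*1/3, 5/6 + 1/6*1/2) = [8/9, 11/12) <- contains code 65/72
  'f': [5/6 + 1/6*1/2, 5/6 + 1/6*5/6) = [11/12, 35/36)
  'c': [5/6 + 1/6*5/6, 5/6 + 1/6*1/1) = [35/36, 1/1)
  emit 'e', narrow to [8/9, 11/12)

Answer: 8/9 11/12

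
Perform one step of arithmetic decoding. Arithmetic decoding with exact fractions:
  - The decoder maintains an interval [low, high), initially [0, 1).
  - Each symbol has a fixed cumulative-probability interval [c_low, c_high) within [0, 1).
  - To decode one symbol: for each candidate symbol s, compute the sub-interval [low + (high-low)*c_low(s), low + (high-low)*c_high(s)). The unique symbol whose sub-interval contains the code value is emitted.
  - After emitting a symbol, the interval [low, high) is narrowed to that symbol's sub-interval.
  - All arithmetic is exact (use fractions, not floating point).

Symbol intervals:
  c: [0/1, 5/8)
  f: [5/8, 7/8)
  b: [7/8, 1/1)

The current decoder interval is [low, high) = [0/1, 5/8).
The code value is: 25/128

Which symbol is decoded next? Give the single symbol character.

Interval width = high − low = 5/8 − 0/1 = 5/8
Scaled code = (code − low) / width = (25/128 − 0/1) / 5/8 = 5/16
  c: [0/1, 5/8) ← scaled code falls here ✓
  f: [5/8, 7/8) 
  b: [7/8, 1/1) 

Answer: c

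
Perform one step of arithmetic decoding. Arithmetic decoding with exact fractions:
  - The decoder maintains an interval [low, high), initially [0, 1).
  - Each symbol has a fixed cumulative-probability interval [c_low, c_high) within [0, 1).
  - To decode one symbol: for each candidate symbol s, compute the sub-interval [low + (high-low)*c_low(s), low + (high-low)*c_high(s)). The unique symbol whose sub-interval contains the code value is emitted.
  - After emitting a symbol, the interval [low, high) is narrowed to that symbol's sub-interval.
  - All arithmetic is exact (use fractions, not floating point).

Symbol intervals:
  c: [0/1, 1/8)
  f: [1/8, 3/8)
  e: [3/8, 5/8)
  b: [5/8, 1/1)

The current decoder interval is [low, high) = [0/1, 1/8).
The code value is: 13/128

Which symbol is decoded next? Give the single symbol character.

Interval width = high − low = 1/8 − 0/1 = 1/8
Scaled code = (code − low) / width = (13/128 − 0/1) / 1/8 = 13/16
  c: [0/1, 1/8) 
  f: [1/8, 3/8) 
  e: [3/8, 5/8) 
  b: [5/8, 1/1) ← scaled code falls here ✓

Answer: b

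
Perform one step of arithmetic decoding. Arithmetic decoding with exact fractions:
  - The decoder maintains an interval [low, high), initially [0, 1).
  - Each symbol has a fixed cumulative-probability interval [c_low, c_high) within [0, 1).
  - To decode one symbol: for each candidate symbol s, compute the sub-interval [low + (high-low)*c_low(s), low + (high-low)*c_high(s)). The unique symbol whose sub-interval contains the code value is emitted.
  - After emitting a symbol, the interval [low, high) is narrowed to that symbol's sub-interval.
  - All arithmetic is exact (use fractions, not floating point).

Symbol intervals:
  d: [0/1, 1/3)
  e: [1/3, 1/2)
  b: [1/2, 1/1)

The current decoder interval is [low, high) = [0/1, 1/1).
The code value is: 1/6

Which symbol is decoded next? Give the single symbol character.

Answer: d

Derivation:
Interval width = high − low = 1/1 − 0/1 = 1/1
Scaled code = (code − low) / width = (1/6 − 0/1) / 1/1 = 1/6
  d: [0/1, 1/3) ← scaled code falls here ✓
  e: [1/3, 1/2) 
  b: [1/2, 1/1) 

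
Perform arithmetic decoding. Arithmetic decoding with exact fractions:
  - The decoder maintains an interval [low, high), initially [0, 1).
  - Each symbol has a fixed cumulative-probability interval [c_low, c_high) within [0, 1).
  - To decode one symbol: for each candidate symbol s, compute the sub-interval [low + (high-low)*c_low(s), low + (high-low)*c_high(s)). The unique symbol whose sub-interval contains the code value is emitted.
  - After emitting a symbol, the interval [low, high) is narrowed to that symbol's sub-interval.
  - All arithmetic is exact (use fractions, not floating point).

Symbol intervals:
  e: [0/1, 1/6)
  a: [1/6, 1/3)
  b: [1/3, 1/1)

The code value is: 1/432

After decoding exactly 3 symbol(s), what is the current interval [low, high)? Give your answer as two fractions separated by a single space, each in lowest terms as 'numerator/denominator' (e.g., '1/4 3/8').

Step 1: interval [0/1, 1/1), width = 1/1 - 0/1 = 1/1
  'e': [0/1 + 1/1*0/1, 0/1 + 1/1*1/6) = [0/1, 1/6) <- contains code 1/432
  'a': [0/1 + 1/1*1/6, 0/1 + 1/1*1/3) = [1/6, 1/3)
  'b': [0/1 + 1/1*1/3, 0/1 + 1/1*1/1) = [1/3, 1/1)
  emit 'e', narrow to [0/1, 1/6)
Step 2: interval [0/1, 1/6), width = 1/6 - 0/1 = 1/6
  'e': [0/1 + 1/6*0/1, 0/1 + 1/6*1/6) = [0/1, 1/36) <- contains code 1/432
  'a': [0/1 + 1/6*1/6, 0/1 + 1/6*1/3) = [1/36, 1/18)
  'b': [0/1 + 1/6*1/3, 0/1 + 1/6*1/1) = [1/18, 1/6)
  emit 'e', narrow to [0/1, 1/36)
Step 3: interval [0/1, 1/36), width = 1/36 - 0/1 = 1/36
  'e': [0/1 + 1/36*0/1, 0/1 + 1/36*1/6) = [0/1, 1/216) <- contains code 1/432
  'a': [0/1 + 1/36*1/6, 0/1 + 1/36*1/3) = [1/216, 1/108)
  'b': [0/1 + 1/36*1/3, 0/1 + 1/36*1/1) = [1/108, 1/36)
  emit 'e', narrow to [0/1, 1/216)

Answer: 0/1 1/216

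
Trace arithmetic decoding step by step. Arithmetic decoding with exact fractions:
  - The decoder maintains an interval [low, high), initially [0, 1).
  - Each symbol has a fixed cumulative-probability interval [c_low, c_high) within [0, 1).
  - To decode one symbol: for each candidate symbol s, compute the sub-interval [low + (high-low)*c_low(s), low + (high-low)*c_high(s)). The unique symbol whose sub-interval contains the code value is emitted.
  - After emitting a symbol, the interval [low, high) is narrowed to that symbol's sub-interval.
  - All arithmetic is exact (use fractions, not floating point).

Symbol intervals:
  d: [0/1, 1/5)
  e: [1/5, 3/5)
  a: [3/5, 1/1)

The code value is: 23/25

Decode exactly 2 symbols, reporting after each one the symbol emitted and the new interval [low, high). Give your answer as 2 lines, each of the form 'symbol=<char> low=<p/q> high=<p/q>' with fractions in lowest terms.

Step 1: interval [0/1, 1/1), width = 1/1 - 0/1 = 1/1
  'd': [0/1 + 1/1*0/1, 0/1 + 1/1*1/5) = [0/1, 1/5)
  'e': [0/1 + 1/1*1/5, 0/1 + 1/1*3/5) = [1/5, 3/5)
  'a': [0/1 + 1/1*3/5, 0/1 + 1/1*1/1) = [3/5, 1/1) <- contains code 23/25
  emit 'a', narrow to [3/5, 1/1)
Step 2: interval [3/5, 1/1), width = 1/1 - 3/5 = 2/5
  'd': [3/5 + 2/5*0/1, 3/5 + 2/5*1/5) = [3/5, 17/25)
  'e': [3/5 + 2/5*1/5, 3/5 + 2/5*3/5) = [17/25, 21/25)
  'a': [3/5 + 2/5*3/5, 3/5 + 2/5*1/1) = [21/25, 1/1) <- contains code 23/25
  emit 'a', narrow to [21/25, 1/1)

Answer: symbol=a low=3/5 high=1/1
symbol=a low=21/25 high=1/1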